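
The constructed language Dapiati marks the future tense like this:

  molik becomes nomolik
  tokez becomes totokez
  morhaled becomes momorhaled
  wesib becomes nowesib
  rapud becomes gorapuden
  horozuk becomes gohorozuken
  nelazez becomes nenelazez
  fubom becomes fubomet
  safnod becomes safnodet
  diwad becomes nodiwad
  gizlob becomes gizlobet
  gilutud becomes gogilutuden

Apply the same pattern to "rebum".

gorebumen

morhaled and gilutud both end in -d yet inflect differently (momorhaled, gogilutuden), so the final letter is not what conditions the rule; the last vowel is.
"rebum" has last vowel 'u'. The stems whose last vowel is 'u' (horozuk → gohorozuken, gilutud → gogilutuden, rapud → gorapuden) add go- … -en around the stem.
So rebum → gorebumen.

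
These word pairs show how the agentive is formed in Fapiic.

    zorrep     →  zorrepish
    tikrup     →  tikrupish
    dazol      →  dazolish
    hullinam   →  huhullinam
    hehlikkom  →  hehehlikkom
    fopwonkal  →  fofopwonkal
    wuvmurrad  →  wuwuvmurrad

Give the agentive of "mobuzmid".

momobuzmid

dazol and fopwonkal both end in -l yet inflect differently (dazolish, fofopwonkal), so the final letter is not what conditions the rule; the number of vowels is.
"mobuzmid" has 3 vowels. The stems with 3 vowels (hullinam → huhullinam, hehlikkom → hehehlikkom, fopwonkal → fofopwonkal) repeat the first consonant+vowel as a prefix.
So mobuzmid → momobuzmid.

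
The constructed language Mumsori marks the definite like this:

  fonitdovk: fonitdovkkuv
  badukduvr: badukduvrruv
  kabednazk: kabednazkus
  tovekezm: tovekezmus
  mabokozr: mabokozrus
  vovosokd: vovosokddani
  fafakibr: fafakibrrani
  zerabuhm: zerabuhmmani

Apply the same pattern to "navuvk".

navuvkkuv

"navuvk" has second-to-last letter 'v'. The stems whose second-to-last letter is 'v' (fonitdovk → fonitdovkkuv, badukduvr → badukduvrruv) double the final consonant and add -uv.
So navuvk → navuvkkuv.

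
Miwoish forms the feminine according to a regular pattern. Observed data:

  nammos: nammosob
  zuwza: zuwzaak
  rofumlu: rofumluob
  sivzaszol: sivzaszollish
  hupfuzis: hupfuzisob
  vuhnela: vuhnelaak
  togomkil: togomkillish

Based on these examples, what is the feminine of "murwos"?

murwosob

togomkil and hupfuzis both have last vowel 'i' yet inflect differently (togomkillish, hupfuzisob), so the last vowel is not what conditions the rule; the final letter is.
"murwos" ends in -s. The stems ending in -s (hupfuzis → hupfuzisob, nammos → nammosob) add -ob.
So murwos → murwosob.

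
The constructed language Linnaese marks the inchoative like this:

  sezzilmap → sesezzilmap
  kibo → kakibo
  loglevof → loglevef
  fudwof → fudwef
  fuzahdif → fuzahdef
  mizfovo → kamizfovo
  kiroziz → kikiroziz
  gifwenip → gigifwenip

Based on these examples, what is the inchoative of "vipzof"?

vipzef

"vipzof" ends in -f. The stems ending in -f (loglevof → loglevef, fuzahdif → fuzahdef, fudwof → fudwef) change the last vowel to 'e'.
So vipzof → vipzef.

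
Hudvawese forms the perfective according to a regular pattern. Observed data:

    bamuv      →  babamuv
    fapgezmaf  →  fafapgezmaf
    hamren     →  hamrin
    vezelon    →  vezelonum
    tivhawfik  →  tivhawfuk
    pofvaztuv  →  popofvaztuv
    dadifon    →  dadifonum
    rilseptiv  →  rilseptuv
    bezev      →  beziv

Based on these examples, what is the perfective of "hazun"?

bezev and pofvaztuv both end in -v yet inflect differently (beziv, popofvaztuv), so the final letter is not what conditions the rule; the last vowel is.
"hazun" has last vowel 'u'. The stems whose last vowel is 'u' (pofvaztuv → popofvaztuv, bamuv → babamuv) repeat the first consonant+vowel as a prefix.
The other patterns: stems whose last vowel is 'e' change the last vowel to 'i'; stems whose last vowel is 'i' change the last vowel to 'u'; stems whose last vowel is 'o' add -um.
So hazun → hahazun.

hahazun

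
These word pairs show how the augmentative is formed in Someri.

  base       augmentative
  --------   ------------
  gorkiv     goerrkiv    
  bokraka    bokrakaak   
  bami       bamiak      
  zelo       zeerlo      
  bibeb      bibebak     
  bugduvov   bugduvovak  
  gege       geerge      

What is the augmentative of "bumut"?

bugduvov and gorkiv both end in -v yet inflect differently (bugduvovak, goerrkiv), so the final letter is not what conditions the rule; the first letter is.
"bumut" begins with b-. The stems beginning with b- (bibeb → bibebak, bokraka → bokrakaak, bami → bamiak) add -ak.
The other pattern: stems beginning with g- or z- insert -er- after the first vowel.
So bumut → bumutak.

bumutak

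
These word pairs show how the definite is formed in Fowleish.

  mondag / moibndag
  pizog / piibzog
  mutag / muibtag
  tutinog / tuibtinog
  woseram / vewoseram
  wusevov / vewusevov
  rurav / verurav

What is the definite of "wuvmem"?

mondag and woseram both have last vowel 'a' yet inflect differently (moibndag, vewoseram), so the last vowel is not what conditions the rule; the final letter is.
"wuvmem" ends in -m. The one such stem in the data (woseram → vewoseram) adds the prefix ve-, so the same rule applies.
So wuvmem → vewuvmem.

vewuvmem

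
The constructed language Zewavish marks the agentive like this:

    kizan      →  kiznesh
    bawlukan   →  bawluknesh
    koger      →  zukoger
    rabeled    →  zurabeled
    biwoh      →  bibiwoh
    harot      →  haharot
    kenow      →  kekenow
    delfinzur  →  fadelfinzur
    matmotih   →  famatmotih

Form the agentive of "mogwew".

koger and delfinzur both end in -r yet inflect differently (zukoger, fadelfinzur), so the final letter is not what conditions the rule; the last vowel is.
"mogwew" has last vowel 'e'. The stems whose last vowel is 'e' (koger → zukoger, rabeled → zurabeled) add the prefix zu-.
The other patterns: stems whose last vowel is 'a' delete the last vowel and add -esh; stems whose last vowel is 'o' repeat the first consonant+vowel as a prefix; stems whose last vowel is 'i' or 'u' add the prefix fa-.
So mogwew → zumogwew.

zumogwew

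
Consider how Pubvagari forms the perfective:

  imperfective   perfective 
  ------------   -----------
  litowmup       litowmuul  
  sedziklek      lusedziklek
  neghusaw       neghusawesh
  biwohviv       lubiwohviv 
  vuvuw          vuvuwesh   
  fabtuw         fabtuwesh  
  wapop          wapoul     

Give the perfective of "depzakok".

ludepzakok

litowmup and fabtuw both have last vowel 'u' yet inflect differently (litowmuul, fabtuwesh), so the last vowel is not what conditions the rule; the final letter is.
"depzakok" ends in -k. The one such stem in the data (sedziklek → lusedziklek) adds the prefix lu-, so the same rule applies.
So depzakok → ludepzakok.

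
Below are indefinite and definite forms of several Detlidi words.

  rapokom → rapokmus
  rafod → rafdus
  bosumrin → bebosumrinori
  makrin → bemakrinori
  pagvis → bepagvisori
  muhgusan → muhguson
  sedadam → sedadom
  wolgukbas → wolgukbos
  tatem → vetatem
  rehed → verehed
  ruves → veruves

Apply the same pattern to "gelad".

gelod

bosumrin and muhgusan both end in -n yet inflect differently (bebosumrinori, muhguson), so the final letter is not what conditions the rule; the last vowel is.
"gelad" has last vowel 'a'. The stems whose last vowel is 'a' (muhgusan → muhguson, sedadam → sedadom, wolgukbas → wolgukbos) change the last vowel to 'o'.
So gelad → gelod.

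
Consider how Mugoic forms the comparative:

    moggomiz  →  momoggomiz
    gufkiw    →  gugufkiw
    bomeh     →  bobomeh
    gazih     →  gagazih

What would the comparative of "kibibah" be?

Every pair shown (moggomiz → momoggomiz, gufkiw → gugufkiw, bomeh → bobomeh, …) follows the same rule: repeat the first consonant+vowel as a prefix.
So kibibah → kikibibah.

kikibibah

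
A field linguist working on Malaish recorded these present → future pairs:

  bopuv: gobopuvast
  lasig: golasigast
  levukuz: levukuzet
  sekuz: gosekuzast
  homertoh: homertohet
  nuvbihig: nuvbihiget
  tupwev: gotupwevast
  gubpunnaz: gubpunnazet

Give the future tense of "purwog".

"purwog" has 2 vowels. The stems with 2 vowels (bopuv → gobopuvast, lasig → golasigast, tupwev → gotupwevast) add go- … -ast around the stem.
The other pattern: stems with 3 vowels add -et.
So purwog → gopurwogast.

gopurwogast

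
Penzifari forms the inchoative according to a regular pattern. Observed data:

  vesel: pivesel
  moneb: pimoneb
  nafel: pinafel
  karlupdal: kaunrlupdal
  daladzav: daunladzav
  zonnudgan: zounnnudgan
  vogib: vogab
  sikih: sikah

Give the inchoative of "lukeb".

pilukeb

vesel and karlupdal both end in -l yet inflect differently (pivesel, kaunrlupdal), so the final letter is not what conditions the rule; the last vowel is.
"lukeb" has last vowel 'e'. The stems whose last vowel is 'e' (vesel → pivesel, moneb → pimoneb, nafel → pinafel) add the prefix pi-.
The other patterns: stems whose last vowel is 'a' insert -un- after the first vowel; stems whose last vowel is 'i' change the last vowel to 'a'.
So lukeb → pilukeb.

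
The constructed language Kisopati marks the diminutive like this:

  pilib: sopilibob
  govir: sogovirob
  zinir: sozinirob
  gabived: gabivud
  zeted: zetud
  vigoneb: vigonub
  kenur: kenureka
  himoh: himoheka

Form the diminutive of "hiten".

pilib and vigoneb both end in -b yet inflect differently (sopilibob, vigonub), so the final letter is not what conditions the rule; the last vowel is.
"hiten" has last vowel 'e'. The stems whose last vowel is 'e' (gabived → gabivud, zeted → zetud, vigoneb → vigonub) change the last vowel to 'u'.
The other patterns: stems whose last vowel is 'i' add so- … -ob around the stem; stems whose last vowel is 'o' or 'u' add -eka.
So hiten → hitun.

hitun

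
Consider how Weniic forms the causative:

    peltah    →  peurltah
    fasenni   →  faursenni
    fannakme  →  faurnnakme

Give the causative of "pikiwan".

piurkiwan

Every pair shown (peltah → peurltah, fasenni → faursenni, fannakme → faurnnakme) follows the same rule: insert -ur- after the first vowel.
So pikiwan → piurkiwan.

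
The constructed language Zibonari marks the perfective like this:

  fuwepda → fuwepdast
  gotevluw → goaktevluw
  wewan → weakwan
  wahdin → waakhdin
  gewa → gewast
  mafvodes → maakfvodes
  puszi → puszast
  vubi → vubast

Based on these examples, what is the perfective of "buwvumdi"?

"buwvumdi" ends in a vowel. The stems ending in a vowel (fuwepda → fuwepdast, puszi → puszast, gewa → gewast) drop the final letter and add -ast.
The other pattern: stems ending in a consonant insert -ak- after the first vowel.
So buwvumdi → buwvumdast.

buwvumdast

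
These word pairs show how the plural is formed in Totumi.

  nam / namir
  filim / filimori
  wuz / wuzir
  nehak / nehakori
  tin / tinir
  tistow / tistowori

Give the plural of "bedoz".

bedozori

nam and filim both end in -m yet inflect differently (namir, filimori), so the final letter is not what conditions the rule; the number of vowels is.
"bedoz" has 2 vowels. The stems with 2 vowels (nehak → nehakori, tistow → tistowori, filim → filimori) add -ori.
The other pattern: stems with 1 vowel add -ir.
So bedoz → bedozori.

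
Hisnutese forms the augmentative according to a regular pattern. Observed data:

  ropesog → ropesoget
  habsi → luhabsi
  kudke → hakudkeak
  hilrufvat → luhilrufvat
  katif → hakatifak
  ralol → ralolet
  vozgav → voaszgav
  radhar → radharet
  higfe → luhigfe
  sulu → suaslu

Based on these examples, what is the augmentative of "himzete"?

luhimzete

"himzete" begins with h-. The stems beginning with h- (higfe → luhigfe, hilrufvat → luhilrufvat, habsi → luhabsi) add the prefix lu-.
The other patterns: stems beginning with r- add -et; stems beginning with k- add ha- … -ak around the stem; stems beginning with s- or v- insert -as- after the first vowel.
So himzete → luhimzete.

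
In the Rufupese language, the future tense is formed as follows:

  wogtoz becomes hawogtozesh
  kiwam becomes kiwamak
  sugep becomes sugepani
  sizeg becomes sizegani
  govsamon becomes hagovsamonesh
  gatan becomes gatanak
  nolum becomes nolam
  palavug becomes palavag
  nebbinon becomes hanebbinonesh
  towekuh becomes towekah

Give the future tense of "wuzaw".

wuzawak

kiwam and nolum both end in -m yet inflect differently (kiwamak, nolam), so the final letter is not what conditions the rule; the last vowel is.
"wuzaw" has last vowel 'a'. The stems whose last vowel is 'a' (kiwam → kiwamak, gatan → gatanak) add -ak.
The other patterns: stems whose last vowel is 'e' add -ani; stems whose last vowel is 'u' change the last vowel to 'a'; stems whose last vowel is 'o' add ha- … -esh around the stem.
So wuzaw → wuzawak.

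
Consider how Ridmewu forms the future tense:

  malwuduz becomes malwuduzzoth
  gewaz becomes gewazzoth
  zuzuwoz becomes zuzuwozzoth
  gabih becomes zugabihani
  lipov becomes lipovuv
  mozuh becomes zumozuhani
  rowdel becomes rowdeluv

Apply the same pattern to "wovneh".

"wovneh" ends in -h. The stems ending in -h (gabih → zugabihani, mozuh → zumozuhani) add zu- … -ani around the stem.
The other patterns: stems ending in -z double the final consonant and add -oth; stems ending in -l or -v add -uv.
So wovneh → zuwovnehani.

zuwovnehani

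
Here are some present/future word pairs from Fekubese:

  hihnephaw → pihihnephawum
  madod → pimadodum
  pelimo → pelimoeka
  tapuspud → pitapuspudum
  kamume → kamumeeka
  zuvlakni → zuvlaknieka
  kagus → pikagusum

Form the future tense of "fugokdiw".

"fugokdiw" ends in a consonant. The stems ending in a consonant (madod → pimadodum, tapuspud → pitapuspudum, hihnephaw → pihihnephawum) add pi- … -um around the stem.
So fugokdiw → pifugokdiwum.

pifugokdiwum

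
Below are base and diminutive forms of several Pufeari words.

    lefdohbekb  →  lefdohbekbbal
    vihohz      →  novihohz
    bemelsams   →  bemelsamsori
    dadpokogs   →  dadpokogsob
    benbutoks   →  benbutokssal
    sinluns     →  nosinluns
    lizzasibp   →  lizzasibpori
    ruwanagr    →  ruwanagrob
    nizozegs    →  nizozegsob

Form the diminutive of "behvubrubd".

behvubrubdori

"behvubrubd" has second-to-last letter 'b'. The one such stem in the data (lizzasibp → lizzasibpori) adds -ori, so the same rule applies.
The other patterns: stems whose second-to-last letter is 'k' double the final consonant and add -al; stems whose second-to-last letter is 'g' add -ob; stems whose second-to-last letter is 'h' or 'n' add the prefix no-.
So behvubrubd → behvubrubdori.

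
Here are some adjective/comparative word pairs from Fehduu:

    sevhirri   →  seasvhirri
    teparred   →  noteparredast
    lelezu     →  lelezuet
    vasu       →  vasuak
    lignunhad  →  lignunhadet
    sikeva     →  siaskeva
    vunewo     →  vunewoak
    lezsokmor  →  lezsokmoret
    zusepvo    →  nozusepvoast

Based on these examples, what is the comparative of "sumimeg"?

suasmimeg

"sumimeg" begins with s-. The stems beginning with s- (sikeva → siaskeva, sevhirri → seasvhirri) insert -as- after the first vowel.
The other patterns: stems beginning with v- add -ak; stems beginning with l- add -et; stems beginning with t- or z- add no- … -ast around the stem.
So sumimeg → suasmimeg.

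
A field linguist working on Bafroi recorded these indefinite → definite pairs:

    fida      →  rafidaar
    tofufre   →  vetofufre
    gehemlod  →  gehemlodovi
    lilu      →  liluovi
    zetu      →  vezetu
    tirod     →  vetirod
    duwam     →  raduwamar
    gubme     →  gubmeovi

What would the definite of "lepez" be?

gubme and tofufre both end in -e yet inflect differently (gubmeovi, vetofufre), so the final letter is not what conditions the rule; the first letter is.
"lepez" begins with l-. The one such stem in the data (lilu → liluovi) adds -ovi, so the same rule applies.
So lepez → lepezovi.

lepezovi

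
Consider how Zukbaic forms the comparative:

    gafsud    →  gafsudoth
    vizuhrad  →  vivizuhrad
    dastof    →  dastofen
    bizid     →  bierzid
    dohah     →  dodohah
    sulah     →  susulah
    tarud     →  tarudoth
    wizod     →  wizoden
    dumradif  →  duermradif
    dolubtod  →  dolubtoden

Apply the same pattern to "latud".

dolubtod and gafsud both end in -d yet inflect differently (dolubtoden, gafsudoth), so the final letter is not what conditions the rule; the last vowel is.
"latud" has last vowel 'u'. The stems whose last vowel is 'u' (gafsud → gafsudoth, tarud → tarudoth) add -oth.
The other patterns: stems whose last vowel is 'o' add -en; stems whose last vowel is 'a' repeat the first consonant+vowel as a prefix; stems whose last vowel is 'i' insert -er- after the first vowel.
So latud → latudoth.

latudoth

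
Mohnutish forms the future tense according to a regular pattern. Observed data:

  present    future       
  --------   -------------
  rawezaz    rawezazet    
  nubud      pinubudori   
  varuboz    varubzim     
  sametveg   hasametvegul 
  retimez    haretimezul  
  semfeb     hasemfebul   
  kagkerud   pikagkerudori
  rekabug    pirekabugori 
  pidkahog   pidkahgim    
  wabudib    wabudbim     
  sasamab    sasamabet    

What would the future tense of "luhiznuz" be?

piluhiznuzori

sasamab and semfeb both end in -b yet inflect differently (sasamabet, hasemfebul), so the final letter is not what conditions the rule; the last vowel is.
"luhiznuz" has last vowel 'u'. The stems whose last vowel is 'u' (kagkerud → pikagkerudori, nubud → pinubudori, rekabug → pirekabugori) add pi- … -ori around the stem.
So luhiznuz → piluhiznuzori.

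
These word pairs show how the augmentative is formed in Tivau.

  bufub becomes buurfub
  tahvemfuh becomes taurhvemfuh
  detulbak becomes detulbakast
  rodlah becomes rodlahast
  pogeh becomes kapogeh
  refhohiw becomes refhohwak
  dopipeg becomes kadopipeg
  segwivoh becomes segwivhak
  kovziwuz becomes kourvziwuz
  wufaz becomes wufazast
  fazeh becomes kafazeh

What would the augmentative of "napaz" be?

"napaz" has last vowel 'a'. The stems whose last vowel is 'a' (detulbak → detulbakast, rodlah → rodlahast, wufaz → wufazast) add -ast.
The other patterns: stems whose last vowel is 'u' insert -ur- after the first vowel; stems whose last vowel is 'i' or 'o' delete the last vowel and add -ak; stems whose last vowel is 'e' add the prefix ka-.
So napaz → napazast.

napazast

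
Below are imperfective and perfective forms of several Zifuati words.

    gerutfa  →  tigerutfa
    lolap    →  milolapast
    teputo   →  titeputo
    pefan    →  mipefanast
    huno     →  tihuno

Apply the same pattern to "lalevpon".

milalevponast

"lalevpon" ends in a consonant. The stems ending in a consonant (pefan → mipefanast, lolap → milolapast) add mi- … -ast around the stem.
The other pattern: stems ending in a vowel add the prefix ti-.
So lalevpon → milalevponast.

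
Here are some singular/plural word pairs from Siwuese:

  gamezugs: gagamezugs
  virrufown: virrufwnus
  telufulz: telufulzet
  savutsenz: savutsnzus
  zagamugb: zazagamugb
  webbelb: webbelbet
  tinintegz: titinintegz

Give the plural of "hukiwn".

zagamugb and webbelb both end in -b yet inflect differently (zazagamugb, webbelbet), so the final letter is not what conditions the rule; the second-to-last letter is.
"hukiwn" has second-to-last letter 'w'. The one such stem in the data (virrufown → virrufwnus) deletes the last vowel and adds -us (as does savutsenz), so the same rule applies.
The other patterns: stems whose second-to-last letter is 'g' repeat the first consonant+vowel as a prefix; stems whose second-to-last letter is 'l' add -et.
So hukiwn → hukwnus.

hukwnus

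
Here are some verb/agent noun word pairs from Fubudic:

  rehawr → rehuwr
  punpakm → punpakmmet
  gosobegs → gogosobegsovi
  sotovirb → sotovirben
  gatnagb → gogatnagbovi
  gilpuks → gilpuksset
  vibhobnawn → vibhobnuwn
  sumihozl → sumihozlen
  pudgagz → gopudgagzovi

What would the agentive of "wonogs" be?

gowonogsovi

sotovirb and gatnagb both end in -b yet inflect differently (sotovirben, gogatnagbovi), so the final letter is not what conditions the rule; the second-to-last letter is.
"wonogs" has second-to-last letter 'g'. The stems whose second-to-last letter is 'g' (gatnagb → gogatnagbovi, gosobegs → gogosobegsovi, pudgagz → gopudgagzovi) add go- … -ovi around the stem.
The other patterns: stems whose second-to-last letter is 'r' or 'z' add -en; stems whose second-to-last letter is 'k' double the final consonant and add -et; stems whose second-to-last letter is 'w' change the last vowel to 'u'.
So wonogs → gowonogsovi.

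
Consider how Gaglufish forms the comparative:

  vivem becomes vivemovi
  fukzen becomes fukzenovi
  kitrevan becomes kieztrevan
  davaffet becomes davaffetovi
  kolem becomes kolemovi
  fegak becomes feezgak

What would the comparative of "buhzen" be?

"buhzen" has last vowel 'e'. The stems whose last vowel is 'e' (kolem → kolemovi, davaffet → davaffetovi, fukzen → fukzenovi) add -ovi.
So buhzen → buhzenovi.

buhzenovi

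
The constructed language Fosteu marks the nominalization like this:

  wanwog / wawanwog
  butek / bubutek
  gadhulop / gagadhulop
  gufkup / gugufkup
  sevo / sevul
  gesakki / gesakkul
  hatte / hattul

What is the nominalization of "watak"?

wanwog and sevo both have last vowel 'o' yet inflect differently (wawanwog, sevul), so the last vowel is not what conditions the rule; whether the stem ends in a vowel or a consonant is.
"watak" ends in a consonant. The stems ending in a consonant (wanwog → wawanwog, butek → bubutek, gadhulop → gagadhulop) repeat the first consonant+vowel as a prefix.
The other pattern: stems ending in a vowel drop the final letter and add -ul.
So watak → wawatak.

wawatak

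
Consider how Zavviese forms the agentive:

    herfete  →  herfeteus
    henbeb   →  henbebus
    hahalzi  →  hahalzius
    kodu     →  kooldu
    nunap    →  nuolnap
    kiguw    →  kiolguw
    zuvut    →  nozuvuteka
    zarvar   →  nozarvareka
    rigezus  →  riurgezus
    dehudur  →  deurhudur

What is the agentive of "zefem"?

"zefem" begins with z-. The stems beginning with z- (zuvut → nozuvuteka, zarvar → nozarvareka) add no- … -eka around the stem.
The other patterns: stems beginning with h- add -us; stems beginning with k- or n- insert -ol- after the first vowel; stems beginning with d- or r- insert -ur- after the first vowel.
So zefem → nozefemeka.

nozefemeka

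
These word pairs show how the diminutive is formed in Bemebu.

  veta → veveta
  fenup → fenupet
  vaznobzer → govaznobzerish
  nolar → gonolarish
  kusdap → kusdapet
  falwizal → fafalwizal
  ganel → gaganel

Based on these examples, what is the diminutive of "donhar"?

godonharish

"donhar" ends in -r. The stems ending in -r (nolar → gonolarish, vaznobzer → govaznobzerish) add go- … -ish around the stem.
The other patterns: stems ending in -a or -l repeat the first consonant+vowel as a prefix; stems ending in -p add -et.
So donhar → godonharish.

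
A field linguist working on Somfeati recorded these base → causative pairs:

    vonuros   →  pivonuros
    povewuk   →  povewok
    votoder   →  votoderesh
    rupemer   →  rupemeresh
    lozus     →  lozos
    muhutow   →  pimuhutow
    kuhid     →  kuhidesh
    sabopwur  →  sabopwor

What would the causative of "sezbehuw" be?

lozus and vonuros both end in -s yet inflect differently (lozos, pivonuros), so the final letter is not what conditions the rule; the last vowel is.
"sezbehuw" has last vowel 'u'. The stems whose last vowel is 'u' (lozus → lozos, povewuk → povewok, sabopwur → sabopwor) change the last vowel to 'o'.
So sezbehuw → sezbehow.

sezbehow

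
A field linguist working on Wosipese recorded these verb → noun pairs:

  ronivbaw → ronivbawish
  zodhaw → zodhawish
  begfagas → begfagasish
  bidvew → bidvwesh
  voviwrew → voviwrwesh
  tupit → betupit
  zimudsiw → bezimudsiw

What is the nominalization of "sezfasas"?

"sezfasas" has last vowel 'a'. The stems whose last vowel is 'a' (ronivbaw → ronivbawish, zodhaw → zodhawish, begfagas → begfagasish) add -ish.
The other patterns: stems whose last vowel is 'e' delete the last vowel and add -esh; stems whose last vowel is 'i' add the prefix be-.
So sezfasas → sezfasasish.

sezfasasish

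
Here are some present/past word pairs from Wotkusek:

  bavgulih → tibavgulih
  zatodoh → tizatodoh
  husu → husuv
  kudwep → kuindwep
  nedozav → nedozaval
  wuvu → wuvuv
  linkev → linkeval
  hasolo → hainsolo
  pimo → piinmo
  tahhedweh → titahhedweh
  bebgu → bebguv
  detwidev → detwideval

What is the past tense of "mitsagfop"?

miintsagfop

tahhedweh and linkev both have last vowel 'e' yet inflect differently (titahhedweh, linkeval), so the last vowel is not what conditions the rule; the final letter is.
"mitsagfop" ends in -p. The one such stem in the data (kudwep → kuindwep) inserts -in- after the first vowel (as do hasolo, pimo), so the same rule applies.
So mitsagfop → miintsagfop.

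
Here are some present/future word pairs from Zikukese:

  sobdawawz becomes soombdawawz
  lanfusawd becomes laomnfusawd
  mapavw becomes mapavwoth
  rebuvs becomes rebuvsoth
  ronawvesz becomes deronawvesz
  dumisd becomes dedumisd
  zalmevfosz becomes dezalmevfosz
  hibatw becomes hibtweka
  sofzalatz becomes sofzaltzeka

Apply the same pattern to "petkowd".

sobdawawz and ronawvesz both end in -z yet inflect differently (soombdawawz, deronawvesz), so the final letter is not what conditions the rule; the second-to-last letter is.
"petkowd" has second-to-last letter 'w'. The stems whose second-to-last letter is 'w' (sobdawawz → soombdawawz, lanfusawd → laomnfusawd) insert -om- after the first vowel.
The other patterns: stems whose second-to-last letter is 'v' add -oth; stems whose second-to-last letter is 's' add the prefix de-; stems whose second-to-last letter is 't' delete the last vowel and add -eka.
So petkowd → peomtkowd.

peomtkowd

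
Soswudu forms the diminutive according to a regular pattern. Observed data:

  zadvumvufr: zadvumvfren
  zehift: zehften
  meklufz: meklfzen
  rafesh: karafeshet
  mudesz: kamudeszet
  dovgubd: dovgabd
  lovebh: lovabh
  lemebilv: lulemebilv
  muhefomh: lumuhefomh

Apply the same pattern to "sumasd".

kasumasdet

"sumasd" has second-to-last letter 's'. The stems whose second-to-last letter is 's' (rafesh → karafeshet, mudesz → kamudeszet) add ka- … -et around the stem.
The other patterns: stems whose second-to-last letter is 'f' delete the last vowel and add -en; stems whose second-to-last letter is 'b' change the last vowel to 'a'; stems whose second-to-last letter is 'l' or 'm' add the prefix lu-.
So sumasd → kasumasdet.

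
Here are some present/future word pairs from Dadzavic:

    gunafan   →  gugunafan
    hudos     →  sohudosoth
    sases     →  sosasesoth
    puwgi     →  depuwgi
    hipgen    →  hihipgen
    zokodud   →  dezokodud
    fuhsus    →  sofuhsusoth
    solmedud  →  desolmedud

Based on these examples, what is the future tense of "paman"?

papaman

hipgen and sases both have last vowel 'e' yet inflect differently (hihipgen, sosasesoth), so the last vowel is not what conditions the rule; the final letter is.
"paman" ends in -n. The stems ending in -n (gunafan → gugunafan, hipgen → hihipgen) repeat the first consonant+vowel as a prefix.
So paman → papaman.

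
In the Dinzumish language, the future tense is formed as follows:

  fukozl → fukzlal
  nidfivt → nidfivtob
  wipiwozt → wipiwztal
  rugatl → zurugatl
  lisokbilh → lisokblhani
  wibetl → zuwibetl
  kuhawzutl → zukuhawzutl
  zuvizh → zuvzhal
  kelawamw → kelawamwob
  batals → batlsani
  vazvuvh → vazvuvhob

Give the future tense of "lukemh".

vazvuvh and zuvizh both end in -h yet inflect differently (vazvuvhob, zuvzhal), so the final letter is not what conditions the rule; the second-to-last letter is.
"lukemh" has second-to-last letter 'm'. The one such stem in the data (kelawamw → kelawamwob) adds -ob, so the same rule applies.
The other patterns: stems whose second-to-last letter is 'z' delete the last vowel and add -al; stems whose second-to-last letter is 't' add the prefix zu-; stems whose second-to-last letter is 'l' delete the last vowel and add -ani.
So lukemh → lukemhob.

lukemhob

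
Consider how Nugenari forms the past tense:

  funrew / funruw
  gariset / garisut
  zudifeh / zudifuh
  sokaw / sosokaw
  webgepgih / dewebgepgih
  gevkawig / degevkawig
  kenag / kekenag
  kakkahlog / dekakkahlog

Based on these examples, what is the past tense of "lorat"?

lolorat

"lorat" has last vowel 'a'. The stems whose last vowel is 'a' (sokaw → sosokaw, kenag → kekenag) repeat the first consonant+vowel as a prefix.
The other patterns: stems whose last vowel is 'e' change the last vowel to 'u'; stems whose last vowel is 'i' or 'o' add the prefix de-.
So lorat → lolorat.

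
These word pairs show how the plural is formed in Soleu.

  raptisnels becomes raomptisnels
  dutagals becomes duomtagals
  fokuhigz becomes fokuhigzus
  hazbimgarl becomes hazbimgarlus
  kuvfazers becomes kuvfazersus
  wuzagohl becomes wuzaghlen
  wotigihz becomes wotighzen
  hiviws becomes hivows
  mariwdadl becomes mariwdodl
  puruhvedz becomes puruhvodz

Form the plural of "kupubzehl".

kupubzhlen

"kupubzehl" has second-to-last letter 'h'. The stems whose second-to-last letter is 'h' (wuzagohl → wuzaghlen, wotigihz → wotighzen) delete the last vowel and add -en.
The other patterns: stems whose second-to-last letter is 'l' insert -om- after the first vowel; stems whose second-to-last letter is 'g' or 'r' add -us; stems whose second-to-last letter is 'd' or 'w' change the last vowel to 'o'.
So kupubzehl → kupubzhlen.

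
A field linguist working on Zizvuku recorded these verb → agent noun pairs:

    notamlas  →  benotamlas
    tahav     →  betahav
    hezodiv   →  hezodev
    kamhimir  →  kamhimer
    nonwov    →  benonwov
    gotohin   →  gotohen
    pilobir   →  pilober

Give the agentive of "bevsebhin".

hezodiv and tahav both end in -v yet inflect differently (hezodev, betahav), so the final letter is not what conditions the rule; the last vowel is.
"bevsebhin" has last vowel 'i'. The stems whose last vowel is 'i' (kamhimir → kamhimer, hezodiv → hezodev, gotohin → gotohen) change the last vowel to 'e'.
The other pattern: stems whose last vowel is 'a' or 'o' add the prefix be-.
So bevsebhin → bevsebhen.

bevsebhen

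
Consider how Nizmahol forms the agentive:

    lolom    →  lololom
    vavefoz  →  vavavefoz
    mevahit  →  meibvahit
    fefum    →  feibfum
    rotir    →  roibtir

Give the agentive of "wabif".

waibbif

"wabif" has last vowel 'i'. The stems whose last vowel is 'i' (mevahit → meibvahit, rotir → roibtir) insert -ib- after the first vowel.
So wabif → waibbif.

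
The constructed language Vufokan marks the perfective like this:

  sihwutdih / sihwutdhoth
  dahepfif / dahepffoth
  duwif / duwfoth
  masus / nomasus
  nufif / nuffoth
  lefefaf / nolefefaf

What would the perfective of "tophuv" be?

dahepfif and lefefaf both end in -f yet inflect differently (dahepffoth, nolefefaf), so the final letter is not what conditions the rule; the last vowel is.
"tophuv" has last vowel 'u'. The one such stem in the data (masus → nomasus) adds the prefix no-, so the same rule applies.
The other pattern: stems whose last vowel is 'i' delete the last vowel and add -oth.
So tophuv → notophuv.

notophuv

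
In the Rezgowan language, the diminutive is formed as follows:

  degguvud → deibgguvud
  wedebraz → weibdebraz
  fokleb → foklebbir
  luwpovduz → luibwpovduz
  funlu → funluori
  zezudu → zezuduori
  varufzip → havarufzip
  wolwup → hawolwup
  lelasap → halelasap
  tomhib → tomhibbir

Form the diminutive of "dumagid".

duibmagid

"dumagid" ends in -d. The one such stem in the data (degguvud → deibgguvud) inserts -ib- after the first vowel (as do luwpovduz, wedebraz), so the same rule applies.
So dumagid → duibmagid.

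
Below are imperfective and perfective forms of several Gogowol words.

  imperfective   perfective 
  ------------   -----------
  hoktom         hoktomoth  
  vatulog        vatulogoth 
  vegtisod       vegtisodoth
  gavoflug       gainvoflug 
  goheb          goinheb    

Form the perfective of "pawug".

painwug

"pawug" has last vowel 'u'. The one such stem in the data (gavoflug → gainvoflug) inserts -in- after the first vowel (as does goheb), so the same rule applies.
The other pattern: stems whose last vowel is 'o' add -oth.
So pawug → painwug.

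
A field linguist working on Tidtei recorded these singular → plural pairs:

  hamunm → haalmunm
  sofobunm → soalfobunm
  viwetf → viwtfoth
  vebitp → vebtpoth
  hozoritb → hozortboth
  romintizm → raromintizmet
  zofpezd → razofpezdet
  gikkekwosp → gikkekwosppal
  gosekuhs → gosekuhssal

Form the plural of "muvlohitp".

hamunm and romintizm both end in -m yet inflect differently (haalmunm, raromintizmet), so the final letter is not what conditions the rule; the second-to-last letter is.
"muvlohitp" has second-to-last letter 't'. The stems whose second-to-last letter is 't' (viwetf → viwtfoth, vebitp → vebtpoth, hozoritb → hozortboth) delete the last vowel and add -oth.
The other patterns: stems whose second-to-last letter is 'n' insert -al- after the first vowel; stems whose second-to-last letter is 'z' add ra- … -et around the stem; stems whose second-to-last letter is 'h' or 's' double the final consonant and add -al.
So muvlohitp → muvlohtpoth.

muvlohtpoth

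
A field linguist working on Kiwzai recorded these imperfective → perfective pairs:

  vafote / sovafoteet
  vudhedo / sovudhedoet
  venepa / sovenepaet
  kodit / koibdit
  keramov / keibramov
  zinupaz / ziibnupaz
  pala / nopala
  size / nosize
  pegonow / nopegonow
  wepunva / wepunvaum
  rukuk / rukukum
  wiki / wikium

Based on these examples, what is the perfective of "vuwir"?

sovuwiret

venepa and pala both end in -a yet inflect differently (sovenepaet, nopala), so the final letter is not what conditions the rule; the first letter is.
"vuwir" begins with v-. The stems beginning with v- (vafote → sovafoteet, vudhedo → sovudhedoet, venepa → sovenepaet) add so- … -et around the stem.
So vuwir → sovuwiret.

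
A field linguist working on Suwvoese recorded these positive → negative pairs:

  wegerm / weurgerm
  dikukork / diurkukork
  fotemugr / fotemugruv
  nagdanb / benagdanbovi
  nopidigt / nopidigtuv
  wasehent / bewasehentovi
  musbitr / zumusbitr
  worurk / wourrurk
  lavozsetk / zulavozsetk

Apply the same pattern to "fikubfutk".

musbitr and fotemugr both end in -r yet inflect differently (zumusbitr, fotemugruv), so the final letter is not what conditions the rule; the second-to-last letter is.
"fikubfutk" has second-to-last letter 't'. The stems whose second-to-last letter is 't' (musbitr → zumusbitr, lavozsetk → zulavozsetk) add the prefix zu-.
The other patterns: stems whose second-to-last letter is 'g' add -uv; stems whose second-to-last letter is 'r' insert -ur- after the first vowel; stems whose second-to-last letter is 'n' add be- … -ovi around the stem.
So fikubfutk → zufikubfutk.

zufikubfutk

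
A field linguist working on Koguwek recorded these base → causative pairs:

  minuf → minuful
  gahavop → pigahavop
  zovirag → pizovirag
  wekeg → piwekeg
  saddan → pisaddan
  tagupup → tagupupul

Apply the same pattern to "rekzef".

pirekzef

"rekzef" has last vowel 'e'. The one such stem in the data (wekeg → piwekeg) adds the prefix pi-, so the same rule applies.
The other pattern: stems whose last vowel is 'u' add -ul.
So rekzef → pirekzef.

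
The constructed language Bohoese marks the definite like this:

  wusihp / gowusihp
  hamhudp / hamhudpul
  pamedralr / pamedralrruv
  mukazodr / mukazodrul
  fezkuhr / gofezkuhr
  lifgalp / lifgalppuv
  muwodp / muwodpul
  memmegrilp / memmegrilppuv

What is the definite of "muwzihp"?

gomuwzihp

memmegrilp and muwodp both end in -p yet inflect differently (memmegrilppuv, muwodpul), so the final letter is not what conditions the rule; the second-to-last letter is.
"muwzihp" has second-to-last letter 'h'. The stems whose second-to-last letter is 'h' (wusihp → gowusihp, fezkuhr → gofezkuhr) add the prefix go-.
The other patterns: stems whose second-to-last letter is 'l' double the final consonant and add -uv; stems whose second-to-last letter is 'd' add -ul.
So muwzihp → gomuwzihp.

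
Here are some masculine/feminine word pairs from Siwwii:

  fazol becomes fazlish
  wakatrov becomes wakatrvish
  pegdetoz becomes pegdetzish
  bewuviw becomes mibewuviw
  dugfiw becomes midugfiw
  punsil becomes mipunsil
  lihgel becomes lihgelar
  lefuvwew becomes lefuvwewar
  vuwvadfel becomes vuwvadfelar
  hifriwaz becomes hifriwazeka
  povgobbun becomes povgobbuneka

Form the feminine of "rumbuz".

fazol and punsil both end in -l yet inflect differently (fazlish, mipunsil), so the final letter is not what conditions the rule; the last vowel is.
"rumbuz" has last vowel 'u'. The one such stem in the data (povgobbun → povgobbuneka) adds -eka, so the same rule applies.
The other patterns: stems whose last vowel is 'o' delete the last vowel and add -ish; stems whose last vowel is 'i' add the prefix mi-; stems whose last vowel is 'e' add -ar.
So rumbuz → rumbuzeka.

rumbuzeka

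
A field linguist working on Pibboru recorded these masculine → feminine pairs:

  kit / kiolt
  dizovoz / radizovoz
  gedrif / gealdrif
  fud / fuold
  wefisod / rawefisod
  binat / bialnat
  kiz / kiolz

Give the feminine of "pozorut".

"pozorut" has 3 vowels. The stems with 3 vowels (wefisod → rawefisod, dizovoz → radizovoz) add the prefix ra-.
So pozorut → rapozorut.

rapozorut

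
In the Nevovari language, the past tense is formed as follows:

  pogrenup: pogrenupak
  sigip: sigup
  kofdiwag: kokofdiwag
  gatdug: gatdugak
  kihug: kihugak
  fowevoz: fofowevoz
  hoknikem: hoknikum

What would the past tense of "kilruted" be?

gatdug and kofdiwag both end in -g yet inflect differently (gatdugak, kokofdiwag), so the final letter is not what conditions the rule; the last vowel is.
"kilruted" has last vowel 'e'. The one such stem in the data (hoknikem → hoknikum) changes the last vowel to 'u' (as does sigip), so the same rule applies.
The other patterns: stems whose last vowel is 'u' add -ak; stems whose last vowel is 'a' or 'o' repeat the first consonant+vowel as a prefix.
So kilruted → kilrutud.

kilrutud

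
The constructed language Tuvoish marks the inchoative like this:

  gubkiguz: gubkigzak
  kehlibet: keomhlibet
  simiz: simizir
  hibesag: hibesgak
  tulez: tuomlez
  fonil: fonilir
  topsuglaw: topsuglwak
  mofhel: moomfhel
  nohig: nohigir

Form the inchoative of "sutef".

simiz and tulez both end in -z yet inflect differently (simizir, tuomlez), so the final letter is not what conditions the rule; the last vowel is.
"sutef" has last vowel 'e'. The stems whose last vowel is 'e' (kehlibet → keomhlibet, tulez → tuomlez, mofhel → moomfhel) insert -om- after the first vowel.
So sutef → suomtef.

suomtef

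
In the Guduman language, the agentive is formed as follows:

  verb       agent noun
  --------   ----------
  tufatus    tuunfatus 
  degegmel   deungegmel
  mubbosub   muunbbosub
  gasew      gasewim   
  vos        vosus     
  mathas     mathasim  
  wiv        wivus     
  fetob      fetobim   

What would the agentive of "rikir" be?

vos and mathas both end in -s yet inflect differently (vosus, mathasim), so the final letter is not what conditions the rule; the number of vowels is.
"rikir" has 2 vowels. The stems with 2 vowels (gasew → gasewim, mathas → mathasim, fetob → fetobim) add -im.
The other patterns: stems with 1 vowel add -us; stems with 3 vowels insert -un- after the first vowel.
So rikir → rikirim.

rikirim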